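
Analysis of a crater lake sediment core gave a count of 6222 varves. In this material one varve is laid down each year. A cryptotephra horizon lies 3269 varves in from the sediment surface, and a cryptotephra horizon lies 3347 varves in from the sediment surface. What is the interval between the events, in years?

The two markers are separated by 3347 − 3269 = 78 varves.
That is 78 years at one varve per year.

78 yr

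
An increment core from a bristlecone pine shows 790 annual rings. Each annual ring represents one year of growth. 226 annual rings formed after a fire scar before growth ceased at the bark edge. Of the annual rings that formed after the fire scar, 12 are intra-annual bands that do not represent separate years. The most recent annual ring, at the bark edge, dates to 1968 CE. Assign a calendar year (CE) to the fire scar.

1754 CE

226 annual rings formed after the fire scar.
Removing the 12 false annual rings leaves 226 − 12 = 214 true annual rings beyond the fire scar.
The annual ring at the bark edge is 1968 CE, so the fire scar dates to 1968 − 214 = 1754 CE.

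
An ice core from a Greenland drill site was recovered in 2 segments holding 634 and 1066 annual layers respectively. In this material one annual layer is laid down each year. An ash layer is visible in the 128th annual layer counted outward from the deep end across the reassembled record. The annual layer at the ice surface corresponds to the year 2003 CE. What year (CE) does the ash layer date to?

431 CE

Total annual layers = 634 + 1066 = 1700.
The ash layer sits at annual layer 128 from the deep end, so 1700 − 128 = 1572 annual layers formed after it.
The annual layer at the ice surface is 2003 CE, so the ash layer dates to 2003 − 1572 = 431 CE.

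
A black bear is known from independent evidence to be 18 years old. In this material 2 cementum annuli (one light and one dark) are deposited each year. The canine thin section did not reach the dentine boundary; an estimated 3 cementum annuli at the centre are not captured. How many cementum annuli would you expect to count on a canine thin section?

33 cementum annuli

18 years at 2 cementum annuli per year gives 18 × 2 = 36 cementum annuli.
Less the 3 uncaptured cementum annuli: 36 − 3 = 33.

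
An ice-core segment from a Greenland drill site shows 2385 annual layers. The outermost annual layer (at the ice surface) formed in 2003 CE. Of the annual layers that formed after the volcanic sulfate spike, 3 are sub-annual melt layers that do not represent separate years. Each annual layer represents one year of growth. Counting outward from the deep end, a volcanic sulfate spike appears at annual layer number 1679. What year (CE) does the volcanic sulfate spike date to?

Between annual layer 1679 and the ice surface there are 2385 − 1679 = 706 annual layers.
706 − 3 false = 703 true annual layers after the volcanic sulfate spike.
The annual layer at the ice surface is 2003 CE, so the volcanic sulfate spike dates to 2003 − 703 = 1300 CE.

1300 CE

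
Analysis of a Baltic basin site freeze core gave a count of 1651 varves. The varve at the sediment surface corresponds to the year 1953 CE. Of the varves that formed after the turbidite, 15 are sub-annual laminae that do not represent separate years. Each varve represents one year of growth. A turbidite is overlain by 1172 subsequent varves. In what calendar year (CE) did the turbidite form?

796 CE

1172 varves post-date the turbidite.
1172 − 15 false = 1157 true varves after the turbidite.
The varve at the sediment surface is 1953 CE, so the turbidite dates to 1953 − 1157 = 796 CE.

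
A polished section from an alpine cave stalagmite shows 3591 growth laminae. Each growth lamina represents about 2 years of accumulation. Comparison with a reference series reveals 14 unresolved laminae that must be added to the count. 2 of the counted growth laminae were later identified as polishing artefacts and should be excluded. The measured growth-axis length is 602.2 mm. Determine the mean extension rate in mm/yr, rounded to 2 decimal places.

0.08 mm/yr

After corrections the count is 3591 − 2 + 14 = 3603 growth laminae.
Multiplying by 2 years per growth lamina: 3603 × 2 = 7206 years.
Extension rate ≈ 602.2 / 7206 = 0.08 mm/yr.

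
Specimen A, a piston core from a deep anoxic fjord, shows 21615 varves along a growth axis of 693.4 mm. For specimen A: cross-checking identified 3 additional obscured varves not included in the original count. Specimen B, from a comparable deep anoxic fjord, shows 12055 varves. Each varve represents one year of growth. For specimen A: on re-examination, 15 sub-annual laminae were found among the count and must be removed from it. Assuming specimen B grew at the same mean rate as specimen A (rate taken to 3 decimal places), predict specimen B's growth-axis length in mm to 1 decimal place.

385.8 mm

Specimen A: after corrections the count is 21615 − 15 + 3 = 21603 varves.
A: 693.4 mm over 21603 years gives 693.4 / 21603 ≈ 0.032 mm per year.
For B, 0.032 mm/year × 12055 years = 385.8 mm.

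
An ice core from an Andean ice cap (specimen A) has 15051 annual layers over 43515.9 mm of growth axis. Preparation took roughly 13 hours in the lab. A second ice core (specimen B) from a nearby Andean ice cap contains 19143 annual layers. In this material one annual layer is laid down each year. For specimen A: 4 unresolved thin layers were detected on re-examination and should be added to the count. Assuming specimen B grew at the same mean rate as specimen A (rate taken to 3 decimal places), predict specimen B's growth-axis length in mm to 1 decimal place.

55323.3 mm

Specimen A: adjusted count: 15051 + 4 = 15055 annual layers.
A: Extension rate ≈ 43515.9 / 15055 = 2.890 mm per year.
For B, 2.890 mm/year × 19143 years = 55323.3 mm.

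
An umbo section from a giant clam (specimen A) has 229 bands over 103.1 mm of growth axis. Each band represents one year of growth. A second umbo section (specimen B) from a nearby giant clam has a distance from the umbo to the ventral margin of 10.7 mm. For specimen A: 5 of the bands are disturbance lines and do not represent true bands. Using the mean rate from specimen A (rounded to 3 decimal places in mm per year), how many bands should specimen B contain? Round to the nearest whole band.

23 bands

Specimen A: after corrections the count is 229 − 5 = 224 bands.
A: 103.1 mm over 224 years gives 103.1 / 224 ≈ 0.460 mm/yr.
B spans 10.7 / 0.460 = 23.26 years ≈ 23 bands.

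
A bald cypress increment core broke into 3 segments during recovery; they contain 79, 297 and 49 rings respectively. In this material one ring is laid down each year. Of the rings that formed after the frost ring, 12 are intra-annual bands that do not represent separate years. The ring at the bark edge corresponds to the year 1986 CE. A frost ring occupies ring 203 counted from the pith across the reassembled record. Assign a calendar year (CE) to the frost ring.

1776 CE

Total rings = 79 + 297 + 49 = 425.
Between ring 203 and the bark edge there are 425 − 203 = 222 rings.
Excluding 12 false rings: 222 − 12 = 210.
1986 − 210 = 1776 CE.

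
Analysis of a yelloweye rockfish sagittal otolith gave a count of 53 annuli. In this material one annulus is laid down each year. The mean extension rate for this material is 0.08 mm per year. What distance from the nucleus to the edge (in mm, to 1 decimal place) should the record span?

The record spans 53 years at 0.08 mm per year.
Length ≈ 0.08 × 53 = 4.2 mm.

4.2 mm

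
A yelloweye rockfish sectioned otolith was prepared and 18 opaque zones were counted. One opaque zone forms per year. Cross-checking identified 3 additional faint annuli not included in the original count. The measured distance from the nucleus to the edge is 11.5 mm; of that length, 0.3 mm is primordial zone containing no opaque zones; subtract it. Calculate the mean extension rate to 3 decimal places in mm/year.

0.533 mm/year

True opaque zone count = 18 + 3 = 21.
Net length = 11.5 − 0.3 = 11.2 mm.
Extension rate ≈ 11.2 / 21 = 0.533 mm/year.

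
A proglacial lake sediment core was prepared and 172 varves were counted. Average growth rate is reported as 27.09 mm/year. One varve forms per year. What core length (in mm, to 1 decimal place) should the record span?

The record spans 172 years at 27.09 mm per year.
172 years at 27.09 mm/year gives 27.09 × 172 = 4659.5 mm.

4659.5 mm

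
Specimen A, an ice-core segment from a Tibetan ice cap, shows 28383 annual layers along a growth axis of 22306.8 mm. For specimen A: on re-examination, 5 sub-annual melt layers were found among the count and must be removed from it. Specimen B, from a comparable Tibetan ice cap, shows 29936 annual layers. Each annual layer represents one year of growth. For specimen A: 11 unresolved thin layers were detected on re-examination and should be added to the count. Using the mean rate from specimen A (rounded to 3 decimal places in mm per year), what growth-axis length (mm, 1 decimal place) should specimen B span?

23529.7 mm

Specimen A: true annual layer count = 28383 − 5 + 11 = 28389.
A: 22306.8 mm over 28389 years gives 22306.8 / 28389 ≈ 0.786 mm/yr.
Length of B = 0.786 × 29936 = 23529.7 mm.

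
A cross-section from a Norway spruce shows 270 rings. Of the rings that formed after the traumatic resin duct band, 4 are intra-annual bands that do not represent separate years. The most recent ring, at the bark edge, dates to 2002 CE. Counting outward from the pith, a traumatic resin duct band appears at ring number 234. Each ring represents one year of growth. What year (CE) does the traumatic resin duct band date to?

1970 CE

The traumatic resin duct band sits at ring 234 from the pith, so 270 − 234 = 36 rings formed after it.
Removing the 4 false rings leaves 36 − 4 = 32 true rings beyond the traumatic resin duct band.
Counting back 32 years from 2002 CE places the traumatic resin duct band in 2002 − 32 = 1970 CE.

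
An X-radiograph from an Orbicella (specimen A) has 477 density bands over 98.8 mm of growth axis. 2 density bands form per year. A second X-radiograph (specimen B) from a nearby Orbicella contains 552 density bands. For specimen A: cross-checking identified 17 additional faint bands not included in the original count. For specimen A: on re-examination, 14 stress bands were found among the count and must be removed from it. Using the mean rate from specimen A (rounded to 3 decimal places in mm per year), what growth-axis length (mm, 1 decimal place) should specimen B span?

113.7 mm

Specimen A: true density band count = 477 − 14 + 17 = 480.
Specimen A: 480 density bands at 2 per year is 480 / 2 = 240 years.
A: 98.8 mm over 240 years gives 98.8 / 240 ≈ 0.412 mm per year.
Specimen B: dividing by 2 density bands per year: 552 / 2 = 276 years. For B, 0.412 mm/year × 276 years = 113.7 mm.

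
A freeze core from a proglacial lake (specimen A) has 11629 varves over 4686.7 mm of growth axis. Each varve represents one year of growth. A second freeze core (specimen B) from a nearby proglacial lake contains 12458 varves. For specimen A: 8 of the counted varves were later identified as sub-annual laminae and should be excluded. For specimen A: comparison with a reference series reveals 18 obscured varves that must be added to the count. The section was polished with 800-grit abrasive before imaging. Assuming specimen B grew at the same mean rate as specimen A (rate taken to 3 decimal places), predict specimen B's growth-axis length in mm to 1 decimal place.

Specimen A: adjusted count: 11629 − 8 + 18 = 11639 varves.
A: 4686.7 mm over 11639 years gives 4686.7 / 11639 ≈ 0.403 mm per year.
B's length ≈ 0.403 × 12458 = 5020.6 mm.

5020.6 mm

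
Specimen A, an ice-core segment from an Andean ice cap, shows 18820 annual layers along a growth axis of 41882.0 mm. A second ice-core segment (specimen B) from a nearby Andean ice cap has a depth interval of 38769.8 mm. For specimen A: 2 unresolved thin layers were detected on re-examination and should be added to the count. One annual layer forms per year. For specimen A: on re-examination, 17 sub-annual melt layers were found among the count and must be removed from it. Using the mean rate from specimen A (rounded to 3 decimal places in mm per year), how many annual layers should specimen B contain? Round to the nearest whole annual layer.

17409 annual layers

Specimen A: adjusted count: 18820 − 17 + 2 = 18805 annual layers.
A: Mean rate = 41882.0 mm / 18805 years ≈ 2.227 mm per year.
B spans 38769.8 / 2.227 = 17408.98 years ≈ 17409 annual layers.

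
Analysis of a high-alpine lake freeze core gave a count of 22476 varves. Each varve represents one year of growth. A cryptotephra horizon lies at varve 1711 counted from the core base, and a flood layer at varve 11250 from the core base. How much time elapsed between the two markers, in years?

11250 − 1711 = 9539 varves lie between the two events.
That is 9539 years at one varve per year.

9539 yr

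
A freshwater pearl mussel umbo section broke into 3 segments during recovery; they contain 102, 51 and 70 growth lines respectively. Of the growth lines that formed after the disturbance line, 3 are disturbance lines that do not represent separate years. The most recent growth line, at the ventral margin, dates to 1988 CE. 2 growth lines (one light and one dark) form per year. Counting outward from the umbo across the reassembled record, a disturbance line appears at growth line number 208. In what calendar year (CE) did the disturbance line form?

1982 CE

Total growth lines = 102 + 51 + 70 = 223.
The disturbance line sits at growth line 208 from the umbo, so 223 − 208 = 15 growth lines formed after it.
15 − 3 false = 12 true growth lines after the disturbance line.
12 growth lines at 2 per year is 12 / 2 = 6 years.
Counting back 6 years from 1988 CE places the disturbance line in 1988 − 6 = 1982 CE.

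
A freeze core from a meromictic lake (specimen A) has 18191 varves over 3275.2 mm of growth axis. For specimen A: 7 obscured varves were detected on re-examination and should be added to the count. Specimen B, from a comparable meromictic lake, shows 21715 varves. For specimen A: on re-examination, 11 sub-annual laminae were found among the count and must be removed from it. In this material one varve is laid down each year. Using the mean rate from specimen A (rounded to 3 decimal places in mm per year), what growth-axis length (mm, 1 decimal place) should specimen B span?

3908.7 mm

Specimen A: adjusted count: 18191 − 11 + 7 = 18187 varves.
A: 3275.2 mm over 18187 years gives 3275.2 / 18187 ≈ 0.180 mm/year.
Length of B = 0.180 × 21715 = 3908.7 mm.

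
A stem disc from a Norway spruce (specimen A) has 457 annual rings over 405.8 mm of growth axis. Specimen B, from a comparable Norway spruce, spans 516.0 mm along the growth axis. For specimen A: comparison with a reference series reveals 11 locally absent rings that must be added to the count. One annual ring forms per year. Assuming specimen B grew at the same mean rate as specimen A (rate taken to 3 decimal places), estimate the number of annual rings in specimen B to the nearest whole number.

595 annual rings

Specimen A: adjusted count: 457 + 11 = 468 annual rings.
A: Extension rate ≈ 405.8 / 468 = 0.867 mm per year.
Specimen B: 516.0 mm / 0.867 mm per year = 595.16 years ≈ 595 annual rings.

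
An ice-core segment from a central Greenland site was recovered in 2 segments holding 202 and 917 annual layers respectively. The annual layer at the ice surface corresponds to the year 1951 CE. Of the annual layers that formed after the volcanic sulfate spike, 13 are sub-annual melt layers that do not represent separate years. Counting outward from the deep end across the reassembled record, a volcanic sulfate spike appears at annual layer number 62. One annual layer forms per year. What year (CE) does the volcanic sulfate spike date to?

Total annual layers = 202 + 917 = 1119.
The volcanic sulfate spike sits at annual layer 62 from the deep end, so 1119 − 62 = 1057 annual layers formed after it.
Excluding 13 false annual layers: 1057 − 13 = 1044.
The annual layer at the ice surface is 1951 CE, so the volcanic sulfate spike dates to 1951 − 1044 = 907 CE.

907 CE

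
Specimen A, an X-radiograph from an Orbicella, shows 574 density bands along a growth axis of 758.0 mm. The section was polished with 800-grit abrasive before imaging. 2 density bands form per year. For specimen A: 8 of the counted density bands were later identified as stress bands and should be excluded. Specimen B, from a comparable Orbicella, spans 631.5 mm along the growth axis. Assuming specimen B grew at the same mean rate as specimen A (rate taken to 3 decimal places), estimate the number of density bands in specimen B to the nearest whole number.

Specimen A: adjusted count: 574 − 8 = 566 density bands.
Specimen A: with 2 density bands per year, 566 / 2 = 283 years.
A: Mean rate = 758.0 mm / 283 years ≈ 2.678 mm/yr.
Specimen B: 631.5 mm / 2.678 mm per year = 235.81 years; at 2 density bands per year that is 235.81 × 2 ≈ 472 density bands.

472 density bands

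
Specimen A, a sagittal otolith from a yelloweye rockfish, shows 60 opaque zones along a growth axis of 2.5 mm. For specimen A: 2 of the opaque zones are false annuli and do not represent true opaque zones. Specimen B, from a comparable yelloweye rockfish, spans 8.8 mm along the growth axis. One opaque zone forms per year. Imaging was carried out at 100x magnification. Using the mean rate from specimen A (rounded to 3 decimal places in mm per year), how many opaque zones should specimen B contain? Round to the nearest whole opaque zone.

205 opaque zones

Specimen A: adjusted count: 60 − 2 = 58 opaque zones.
A: Mean rate = 2.5 mm / 58 years ≈ 0.043 mm/year.
B spans 8.8 / 0.043 = 204.65 years ≈ 205 opaque zones.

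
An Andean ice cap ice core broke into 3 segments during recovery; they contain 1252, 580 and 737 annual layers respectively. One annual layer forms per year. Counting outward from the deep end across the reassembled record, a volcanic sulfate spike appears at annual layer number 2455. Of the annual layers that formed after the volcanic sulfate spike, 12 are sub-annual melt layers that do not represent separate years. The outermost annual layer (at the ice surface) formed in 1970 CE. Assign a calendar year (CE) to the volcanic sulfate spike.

1868 CE

Total annual layers = 1252 + 580 + 737 = 2569.
The volcanic sulfate spike sits at annual layer 2455 from the deep end, so 2569 − 2455 = 114 annual layers formed after it.
114 − 12 false = 102 true annual layers after the volcanic sulfate spike.
The annual layer at the ice surface is 1970 CE, so the volcanic sulfate spike dates to 1970 − 102 = 1868 CE.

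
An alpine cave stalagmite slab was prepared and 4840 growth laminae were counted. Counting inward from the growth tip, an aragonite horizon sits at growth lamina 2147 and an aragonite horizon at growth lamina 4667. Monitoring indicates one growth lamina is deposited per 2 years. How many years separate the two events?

The two markers are separated by 4667 − 2147 = 2520 growth laminae.
At 2 years per growth lamina, 2520 × 2 = 5040 years.

5040 years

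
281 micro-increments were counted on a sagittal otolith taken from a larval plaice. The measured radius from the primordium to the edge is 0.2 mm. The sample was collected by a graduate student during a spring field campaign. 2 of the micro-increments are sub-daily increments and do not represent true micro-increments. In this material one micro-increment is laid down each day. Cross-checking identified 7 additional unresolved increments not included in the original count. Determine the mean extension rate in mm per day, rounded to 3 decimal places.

Correcting the raw count gives 281 − 2 + 7 = 286 true micro-increments.
Mean rate = 0.2 mm / 286 days ≈ 0.001 mm per day.

0.001 mm per day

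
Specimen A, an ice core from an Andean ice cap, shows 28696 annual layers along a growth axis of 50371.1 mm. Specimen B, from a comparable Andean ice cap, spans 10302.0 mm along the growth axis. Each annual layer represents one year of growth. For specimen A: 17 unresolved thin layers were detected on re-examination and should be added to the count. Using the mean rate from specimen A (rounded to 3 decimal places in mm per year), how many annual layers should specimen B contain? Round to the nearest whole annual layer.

Specimen A: after corrections the count is 28696 + 17 = 28713 annual layers.
A: Mean rate = 50371.1 mm / 28713 years ≈ 1.754 mm per year.
B spans 10302.0 / 1.754 = 5873.43 years ≈ 5873 annual layers.

5873 annual layers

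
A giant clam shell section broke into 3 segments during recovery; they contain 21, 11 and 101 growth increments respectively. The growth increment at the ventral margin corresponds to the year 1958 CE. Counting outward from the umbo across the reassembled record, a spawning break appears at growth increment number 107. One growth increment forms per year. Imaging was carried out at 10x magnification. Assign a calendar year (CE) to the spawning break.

Total growth increments = 21 + 11 + 101 = 133.
133 − 107 = 26 growth increments lie beyond the spawning break toward the ventral margin.
Counting back 26 years from 1958 CE places the spawning break in 1958 − 26 = 1932 CE.

1932 CE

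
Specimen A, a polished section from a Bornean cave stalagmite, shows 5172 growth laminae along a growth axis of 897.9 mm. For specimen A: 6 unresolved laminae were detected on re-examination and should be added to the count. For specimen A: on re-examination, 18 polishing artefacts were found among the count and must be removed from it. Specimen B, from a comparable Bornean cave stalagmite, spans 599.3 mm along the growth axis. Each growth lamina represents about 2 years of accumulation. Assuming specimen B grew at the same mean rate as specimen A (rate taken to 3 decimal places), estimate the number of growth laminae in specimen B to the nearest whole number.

3444 growth laminae

Specimen A: correcting the raw count gives 5172 − 18 + 6 = 5160 true growth laminae.
Specimen A: multiplying by 2 years per growth lamina: 5160 × 2 = 10320 years.
A: Mean rate = 897.9 mm / 10320 years ≈ 0.087 mm/year.
For B, 599.3 / 0.087 = 6888.51 years; at 2 years per growth lamina that is 6888.51 / 2 ≈ 3444 growth laminae.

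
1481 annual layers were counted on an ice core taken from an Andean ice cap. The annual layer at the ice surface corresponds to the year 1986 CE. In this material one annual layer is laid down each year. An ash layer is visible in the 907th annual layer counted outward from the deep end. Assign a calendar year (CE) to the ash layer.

1412 CE

1481 − 907 = 574 annual layers lie beyond the ash layer toward the ice surface.
1986 − 574 = 1412 CE.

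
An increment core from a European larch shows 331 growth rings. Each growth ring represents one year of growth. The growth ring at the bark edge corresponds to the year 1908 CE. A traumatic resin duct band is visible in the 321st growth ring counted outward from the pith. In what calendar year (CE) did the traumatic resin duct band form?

Between growth ring 321 and the bark edge there are 331 − 321 = 10 growth rings.
Counting back 10 years from 1908 CE places the traumatic resin duct band in 1908 − 10 = 1898 CE.

1898 CE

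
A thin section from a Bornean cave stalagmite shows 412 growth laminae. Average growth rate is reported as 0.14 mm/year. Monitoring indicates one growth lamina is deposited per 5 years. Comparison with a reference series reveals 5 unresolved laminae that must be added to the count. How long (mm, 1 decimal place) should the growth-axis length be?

291.9 mm

True growth lamina count = 412 + 5 = 417.
Multiplying by 5 years per growth lamina: 417 × 5 = 2085 years.
Predicted length = 0.14 mm/year × 2085 years = 291.9 mm.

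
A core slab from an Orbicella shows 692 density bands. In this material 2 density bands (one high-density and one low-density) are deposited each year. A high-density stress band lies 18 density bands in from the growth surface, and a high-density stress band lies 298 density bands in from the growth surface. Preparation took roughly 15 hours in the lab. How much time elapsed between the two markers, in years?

298 − 18 = 280 density bands lie between the two events.
With 2 density bands per year, 280 / 2 = 140 years.

140 years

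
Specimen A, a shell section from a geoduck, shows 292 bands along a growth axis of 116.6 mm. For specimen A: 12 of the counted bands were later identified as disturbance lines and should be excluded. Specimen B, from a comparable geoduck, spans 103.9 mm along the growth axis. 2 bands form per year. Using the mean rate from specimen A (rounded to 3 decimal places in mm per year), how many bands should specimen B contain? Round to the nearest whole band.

249 bands

Specimen A: after corrections the count is 292 − 12 = 280 bands.
Specimen A: 280 bands at 2 per year is 280 / 2 = 140 years.
A: 116.6 mm over 140 years gives 116.6 / 140 ≈ 0.833 mm per year.
B spans 103.9 / 0.833 = 124.73 years; at 2 bands per year that is 124.73 × 2 ≈ 249 bands.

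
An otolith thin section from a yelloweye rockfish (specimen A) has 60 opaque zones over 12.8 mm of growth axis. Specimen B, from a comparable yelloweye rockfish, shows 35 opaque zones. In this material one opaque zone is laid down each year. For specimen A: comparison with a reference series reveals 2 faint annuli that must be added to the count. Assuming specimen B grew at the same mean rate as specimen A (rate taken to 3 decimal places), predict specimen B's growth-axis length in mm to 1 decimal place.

Specimen A: true opaque zone count = 60 + 2 = 62.
A: Mean rate = 12.8 mm / 62 years ≈ 0.206 mm/year.
Length of B = 0.206 × 35 = 7.2 mm.

7.2 mm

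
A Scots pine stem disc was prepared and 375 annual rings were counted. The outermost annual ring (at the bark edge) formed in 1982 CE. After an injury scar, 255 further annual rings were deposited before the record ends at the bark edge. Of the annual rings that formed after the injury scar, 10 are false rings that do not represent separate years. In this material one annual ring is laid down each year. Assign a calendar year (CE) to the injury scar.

255 annual rings formed after the injury scar.
Excluding 10 false annual rings: 255 − 10 = 245.
Counting back 245 years from 1982 CE places the injury scar in 1982 − 245 = 1737 CE.

1737 CE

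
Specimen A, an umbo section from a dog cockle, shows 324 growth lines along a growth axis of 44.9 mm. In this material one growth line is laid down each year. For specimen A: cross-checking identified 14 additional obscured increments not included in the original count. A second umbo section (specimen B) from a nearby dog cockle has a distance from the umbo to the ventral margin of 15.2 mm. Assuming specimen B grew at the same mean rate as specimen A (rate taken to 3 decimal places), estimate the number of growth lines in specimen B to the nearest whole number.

Specimen A: after corrections the count is 324 + 14 = 338 growth lines.
A: Extension rate ≈ 44.9 / 338 = 0.133 mm per year.
Specimen B: 15.2 mm / 0.133 mm per year = 114.29 years ≈ 114 growth lines.

114 growth lines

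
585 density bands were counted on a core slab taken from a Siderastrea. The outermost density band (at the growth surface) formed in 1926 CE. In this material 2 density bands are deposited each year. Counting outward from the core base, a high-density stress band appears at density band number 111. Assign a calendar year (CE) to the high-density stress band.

Between density band 111 and the growth surface there are 585 − 111 = 474 density bands.
With 2 density bands per year, 474 / 2 = 237 years.
The density band at the growth surface is 1926 CE, so the high-density stress band dates to 1926 − 237 = 1689 CE.

1689 CE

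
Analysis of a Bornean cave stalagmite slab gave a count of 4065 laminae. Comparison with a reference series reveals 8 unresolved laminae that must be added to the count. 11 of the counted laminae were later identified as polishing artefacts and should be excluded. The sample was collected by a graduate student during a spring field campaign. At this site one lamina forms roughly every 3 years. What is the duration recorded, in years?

12186 yr

After corrections the count is 4065 − 11 + 8 = 4062 laminae.
4062 laminae at 3 years each span 4062 × 3 = 12186 years.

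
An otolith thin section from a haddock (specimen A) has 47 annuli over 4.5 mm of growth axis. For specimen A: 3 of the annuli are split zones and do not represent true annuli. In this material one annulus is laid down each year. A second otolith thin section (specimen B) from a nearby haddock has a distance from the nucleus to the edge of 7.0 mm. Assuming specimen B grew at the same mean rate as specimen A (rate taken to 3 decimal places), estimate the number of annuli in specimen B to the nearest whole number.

69 annuli

Specimen A: adjusted count: 47 − 3 = 44 annuli.
A: Mean rate = 4.5 mm / 44 years ≈ 0.102 mm/year.
For B, 7.0 / 0.102 = 68.63 years ≈ 69 annuli.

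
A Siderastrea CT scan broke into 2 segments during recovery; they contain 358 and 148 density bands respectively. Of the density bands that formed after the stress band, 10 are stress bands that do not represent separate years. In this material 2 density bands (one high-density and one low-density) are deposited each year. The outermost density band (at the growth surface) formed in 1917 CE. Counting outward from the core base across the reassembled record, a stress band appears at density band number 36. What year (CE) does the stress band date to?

1687 CE

Total density bands = 358 + 148 = 506.
Between density band 36 and the growth surface there are 506 − 36 = 470 density bands.
470 − 10 false = 460 true density bands after the stress band.
With 2 density bands per year, 460 / 2 = 230 years.
1917 − 230 = 1687 CE.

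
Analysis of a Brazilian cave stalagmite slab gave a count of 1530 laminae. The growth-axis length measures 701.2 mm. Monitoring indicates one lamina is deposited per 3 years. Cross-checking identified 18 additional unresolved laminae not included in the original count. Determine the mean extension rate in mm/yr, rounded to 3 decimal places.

0.151 mm/yr

Correcting the raw count gives 1530 + 18 = 1548 true laminae.
Multiplying by 3 years per lamina: 1548 × 3 = 4644 years.
Extension rate ≈ 701.2 / 4644 = 0.151 mm/yr.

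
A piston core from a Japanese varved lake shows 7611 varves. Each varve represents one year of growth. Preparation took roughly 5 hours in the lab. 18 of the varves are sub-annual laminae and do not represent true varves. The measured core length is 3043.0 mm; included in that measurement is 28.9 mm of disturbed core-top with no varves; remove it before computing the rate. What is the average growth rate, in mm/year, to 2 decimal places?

Adjusted count: 7611 − 18 = 7593 varves.
The growth record spans 3043.0 − 28.9 = 3014.1 mm.
Extension rate ≈ 3014.1 / 7593 = 0.40 mm/year.

0.40 mm/year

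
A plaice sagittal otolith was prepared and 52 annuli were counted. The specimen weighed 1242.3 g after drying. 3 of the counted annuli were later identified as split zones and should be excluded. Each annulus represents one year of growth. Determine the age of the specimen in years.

Adjusted count: 52 − 3 = 49 annuli.
With a one-to-one annulus periodicity this is 49 years.

49 years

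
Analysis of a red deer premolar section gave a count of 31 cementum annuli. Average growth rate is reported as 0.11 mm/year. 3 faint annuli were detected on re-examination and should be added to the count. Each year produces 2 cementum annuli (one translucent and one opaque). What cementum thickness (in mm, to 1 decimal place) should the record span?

After corrections the count is 31 + 3 = 34 cementum annuli.
With 2 cementum annuli per year, 34 / 2 = 17 years.
Length ≈ 0.11 × 17 = 1.9 mm.

1.9 mm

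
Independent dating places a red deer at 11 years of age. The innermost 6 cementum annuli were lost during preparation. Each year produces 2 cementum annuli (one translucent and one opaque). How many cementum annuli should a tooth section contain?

Expected cementum annuli: 11 × 2 = 22.
Less the 6 uncaptured cementum annuli: 22 − 6 = 16.

16 cementum annuli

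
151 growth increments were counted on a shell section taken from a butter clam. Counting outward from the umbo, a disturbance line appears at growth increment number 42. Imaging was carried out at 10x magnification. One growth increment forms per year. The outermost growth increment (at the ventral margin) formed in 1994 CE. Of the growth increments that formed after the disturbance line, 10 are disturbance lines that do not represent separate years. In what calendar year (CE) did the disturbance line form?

1895 CE

Between growth increment 42 and the ventral margin there are 151 − 42 = 109 growth increments.
Removing the 10 false growth increments leaves 109 − 10 = 99 true growth increments beyond the disturbance line.
1994 − 99 = 1895 CE.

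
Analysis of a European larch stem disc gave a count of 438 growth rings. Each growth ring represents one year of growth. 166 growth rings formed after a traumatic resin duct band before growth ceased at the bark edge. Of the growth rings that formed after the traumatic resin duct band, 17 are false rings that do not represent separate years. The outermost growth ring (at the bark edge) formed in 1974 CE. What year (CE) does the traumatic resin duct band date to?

166 growth rings post-date the traumatic resin duct band.
166 − 17 false = 149 true growth rings after the traumatic resin duct band.
1974 − 149 = 1825 CE.

1825 CE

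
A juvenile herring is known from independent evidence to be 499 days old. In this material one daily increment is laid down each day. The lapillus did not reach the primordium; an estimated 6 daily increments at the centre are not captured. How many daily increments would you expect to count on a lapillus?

493 daily increments

Expected daily increments over 499 days: 499.
499 − 6 missed = 493 daily increments expected in the prepared section.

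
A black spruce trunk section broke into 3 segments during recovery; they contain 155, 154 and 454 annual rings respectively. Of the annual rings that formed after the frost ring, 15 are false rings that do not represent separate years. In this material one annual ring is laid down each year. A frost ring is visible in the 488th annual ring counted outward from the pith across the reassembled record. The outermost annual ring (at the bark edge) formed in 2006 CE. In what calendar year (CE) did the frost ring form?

Total annual rings = 155 + 154 + 454 = 763.
The frost ring sits at annual ring 488 from the pith, so 763 − 488 = 275 annual rings formed after it.
275 − 15 false = 260 true annual rings after the frost ring.
Counting back 260 years from 2006 CE places the frost ring in 2006 − 260 = 1746 CE.

1746 CE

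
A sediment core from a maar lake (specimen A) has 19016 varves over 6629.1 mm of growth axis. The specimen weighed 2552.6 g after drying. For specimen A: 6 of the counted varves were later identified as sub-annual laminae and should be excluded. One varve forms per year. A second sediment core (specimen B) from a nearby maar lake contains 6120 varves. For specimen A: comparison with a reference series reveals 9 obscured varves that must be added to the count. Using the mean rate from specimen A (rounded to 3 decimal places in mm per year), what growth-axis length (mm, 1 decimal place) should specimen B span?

2135.9 mm

Specimen A: adjusted count: 19016 − 6 + 9 = 19019 varves.
A: Mean rate = 6629.1 mm / 19019 years ≈ 0.349 mm per year.
For B, 0.349 mm/year × 6120 years = 2135.9 mm.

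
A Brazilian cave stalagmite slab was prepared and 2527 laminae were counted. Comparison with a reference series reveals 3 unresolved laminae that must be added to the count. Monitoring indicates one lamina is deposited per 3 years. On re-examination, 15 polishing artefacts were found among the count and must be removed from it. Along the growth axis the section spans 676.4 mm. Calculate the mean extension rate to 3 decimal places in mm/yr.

0.090 mm/yr

Correcting the raw count gives 2527 − 15 + 3 = 2515 true laminae.
At 3 years per lamina, 2515 × 3 = 7545 years.
676.4 mm over 7545 years gives 676.4 / 7545 ≈ 0.090 mm/yr.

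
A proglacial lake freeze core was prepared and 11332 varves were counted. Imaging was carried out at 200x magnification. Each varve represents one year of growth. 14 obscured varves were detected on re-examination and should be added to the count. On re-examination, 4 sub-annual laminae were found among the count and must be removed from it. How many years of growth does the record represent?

True varve count = 11332 − 4 + 14 = 11342.
At one varve per year, that is 11342 years.

11342 yr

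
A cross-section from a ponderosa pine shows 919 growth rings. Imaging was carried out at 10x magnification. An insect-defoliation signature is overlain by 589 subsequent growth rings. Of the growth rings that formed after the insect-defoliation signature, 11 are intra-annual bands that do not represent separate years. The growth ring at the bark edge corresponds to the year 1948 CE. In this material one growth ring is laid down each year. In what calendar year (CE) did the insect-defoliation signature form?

589 growth rings formed after the insect-defoliation signature.
Excluding 11 false growth rings: 589 − 11 = 578.
1948 − 578 = 1370 CE.

1370 CE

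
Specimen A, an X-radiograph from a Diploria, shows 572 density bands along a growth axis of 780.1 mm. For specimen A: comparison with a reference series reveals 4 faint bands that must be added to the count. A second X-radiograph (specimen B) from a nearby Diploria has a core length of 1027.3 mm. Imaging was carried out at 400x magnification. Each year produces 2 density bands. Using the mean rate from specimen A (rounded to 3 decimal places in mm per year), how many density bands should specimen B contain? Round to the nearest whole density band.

758 density bands

Specimen A: adjusted count: 572 + 4 = 576 density bands.
Specimen A: dividing by 2 density bands per year: 576 / 2 = 288 years.
A: Mean rate = 780.1 mm / 288 years ≈ 2.709 mm per year.
B spans 1027.3 / 2.709 = 379.22 years; at 2 density bands per year that is 379.22 × 2 ≈ 758 density bands.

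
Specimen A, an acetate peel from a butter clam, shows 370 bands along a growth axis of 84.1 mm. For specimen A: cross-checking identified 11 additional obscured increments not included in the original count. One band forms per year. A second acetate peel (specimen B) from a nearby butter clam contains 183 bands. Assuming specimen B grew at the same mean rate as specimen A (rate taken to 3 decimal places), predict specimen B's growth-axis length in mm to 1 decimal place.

40.4 mm

Specimen A: correcting the raw count gives 370 + 11 = 381 true bands.
A: Mean rate = 84.1 mm / 381 years ≈ 0.221 mm/yr.
For B, 0.221 mm/year × 183 years = 40.4 mm.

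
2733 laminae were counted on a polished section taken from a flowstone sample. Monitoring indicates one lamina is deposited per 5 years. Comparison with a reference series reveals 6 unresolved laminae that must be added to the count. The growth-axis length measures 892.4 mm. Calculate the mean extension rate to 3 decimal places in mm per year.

True lamina count = 2733 + 6 = 2739.
At 5 years per lamina, 2739 × 5 = 13695 years.
Extension rate ≈ 892.4 / 13695 = 0.065 mm per year.

0.065 mm per year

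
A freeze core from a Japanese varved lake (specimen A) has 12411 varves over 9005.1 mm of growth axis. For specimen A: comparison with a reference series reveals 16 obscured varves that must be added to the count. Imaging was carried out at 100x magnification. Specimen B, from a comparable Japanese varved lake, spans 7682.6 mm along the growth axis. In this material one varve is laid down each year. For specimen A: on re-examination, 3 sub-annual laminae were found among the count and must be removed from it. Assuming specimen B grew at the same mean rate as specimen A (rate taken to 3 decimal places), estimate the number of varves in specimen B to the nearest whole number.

10597 varves

Specimen A: adjusted count: 12411 − 3 + 16 = 12424 varves.
A: Mean rate = 9005.1 mm / 12424 years ≈ 0.725 mm/year.
B spans 7682.6 / 0.725 = 10596.69 years ≈ 10597 varves.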